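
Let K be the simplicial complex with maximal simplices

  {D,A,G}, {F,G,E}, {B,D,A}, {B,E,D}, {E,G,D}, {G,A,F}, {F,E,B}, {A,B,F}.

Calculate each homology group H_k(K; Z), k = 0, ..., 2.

H_0 = Z,  H_1 = 0,  H_2 = Z.

K has 6 vertices, 12 edges, 8 triangles.
rank ∂_0 = 0, rank ∂_1 = 5 ⇒ b_0 = 6 − 0 − 5 = 1; all invariant factors of ∂_1 are 1 so no torsion. So H_0 ≅ Z.
rank ∂_1 = 5, rank ∂_2 = 7 ⇒ b_1 = 12 − 5 − 7 = 0; all invariant factors of ∂_2 are 1 so no torsion. So H_1 ≅ 0.
rank ∂_2 = 7, rank ∂_3 = 0 ⇒ b_2 = 8 − 7 − 0 = 1. So H_2 ≅ Z.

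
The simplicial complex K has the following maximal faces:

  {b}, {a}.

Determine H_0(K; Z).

Take the total order a < b on the vertex set. Then K (dimension 0) consists of the simplices:

  0-simplices (2): a, b

giving chain groups C_0 ≅ Z^2.

From H_k ≅ ker(∂_k) / im(∂_{k+1}) we obtain:

  H_0: rank C_0 − rank ∂_1 = 2 − 0 = 2, and there is no ∂_1, so H_0 ≅ Z^2.

H_0 ≅ Z^2.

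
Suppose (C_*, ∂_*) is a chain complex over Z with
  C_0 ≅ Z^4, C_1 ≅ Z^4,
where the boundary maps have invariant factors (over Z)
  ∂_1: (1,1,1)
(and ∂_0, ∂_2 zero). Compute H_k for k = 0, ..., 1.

H_0 = Z,  H_1 = Z.

H_0: b_0 = 4 − 0 − 3 = 1; torsion from ∂_1 factors > 1: none. So H_0 = Z.
H_1: b_1 = 4 − 3 − 0 = 1; torsion from ∂_2 factors > 1: none. So H_1 = Z.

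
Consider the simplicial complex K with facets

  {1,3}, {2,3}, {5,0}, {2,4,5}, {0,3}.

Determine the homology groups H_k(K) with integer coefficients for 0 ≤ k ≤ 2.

H_0 = Z,  H_1 = Z,  H_2 = 0.

Order the vertices as 0 < 1 < 2 < 3 < 4 < 5. Listing each simplex with vertices in this order, K has dimension 2 with simplices:

  0-simplices (6): [0], [1], [2], [3], [4], [5]
  1-simplices (7): [0,3], [0,5], [1,3], [2,3], [2,4], [2,5], [4,5]
  2-simplices (1): [2,4,5]

giving chain groups C_0 ≅ Z^6, C_1 ≅ Z^7, C_2 ≅ Z^1.

∂_1: C_1 → C_0 sends each edge [p,q] (with p < q) to q − p. For instance
  ∂[4,5] = [5] − [4].
The 6×7 boundary matrix has rank 5 and Smith normal form diag(1,1,1,1,1).

Boundary ∂_2: C_2 → C_1 maps a triangle to the signed sum of its edges. For instance
  ∂[2,4,5] = [4,5] − [2,5] + [2,4].
The resulting 7×1 matrix has rank 1, and its Smith normal form has invariant factors (1).

Computing H_k = (kernel of ∂_k) / (image of ∂_{k+1}):

  H_0: rank C_0 − rank ∂_1 = 6 − 5 = 1, and the invariant factors of ∂_1 are all 1, so H_0 = Z.
  H_1: rank ker ∂_1 − rank ∂_2 = (7 − 5) − 1 = 1, and the invariant factors of ∂_2 are all 1, so H_1 = Z.
  H_2: rank ker ∂_2 − rank ∂_3 = (1 − 1) − 0 = 0, and there is no ∂_3, so H_2 = 0.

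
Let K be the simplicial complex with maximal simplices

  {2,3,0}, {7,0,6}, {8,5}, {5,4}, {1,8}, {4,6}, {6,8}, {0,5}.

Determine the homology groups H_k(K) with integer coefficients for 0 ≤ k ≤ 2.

K has 9 vertices, 12 edges, 2 triangles.
rank ∂_0 = 0, rank ∂_1 = 8 ⇒ b_0 = 9 − 0 − 8 = 1; all invariant factors of ∂_1 are 1 so no torsion. So H_0 = Z.
rank ∂_1 = 8, rank ∂_2 = 2 ⇒ b_1 = 12 − 8 − 2 = 2; all invariant factors of ∂_2 are 1 so no torsion. So H_1 = Z^2.
rank ∂_2 = 2, rank ∂_3 = 0 ⇒ b_2 = 2 − 2 − 0 = 0. So H_2 = 0.

H_0 ≅ Z,  H_1 ≅ Z^2,  H_2 = 0.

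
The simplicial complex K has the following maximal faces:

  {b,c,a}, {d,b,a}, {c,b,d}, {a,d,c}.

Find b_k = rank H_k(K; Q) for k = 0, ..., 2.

b_0 = 1, b_1 = 0, b_2 = 1.

K has 4 vertices, 6 edges, 4 triangles.
rank ∂_0 = 0, rank ∂_1 = 3 ⇒ b_0 = 4 − 0 − 3 = 1; all invariant factors of ∂_1 are 1 so no torsion. So H_0 ≅ Z.
rank ∂_1 = 3, rank ∂_2 = 3 ⇒ b_1 = 6 − 3 − 3 = 0; all invariant factors of ∂_2 are 1 so no torsion. So H_1 ≅ 0.
rank ∂_2 = 3, rank ∂_3 = 0 ⇒ b_2 = 4 − 3 − 0 = 1. So H_2 ≅ Z.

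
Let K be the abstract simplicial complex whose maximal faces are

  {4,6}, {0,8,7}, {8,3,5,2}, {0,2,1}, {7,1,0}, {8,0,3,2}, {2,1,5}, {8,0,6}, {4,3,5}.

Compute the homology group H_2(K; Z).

H_2 = 0.

K has 9 vertices, 20 edges, 13 triangles, 2 3-simplices.
rank ∂_2 = 11, rank ∂_3 = 2 ⇒ b_2 = 13 − 11 − 2 = 0; all invariant factors of ∂_3 are 1 so no torsion. So H_2 = 0.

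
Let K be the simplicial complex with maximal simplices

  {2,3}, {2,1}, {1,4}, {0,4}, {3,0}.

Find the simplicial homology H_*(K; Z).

H_0 ≅ Z,  H_1 ≅ Z.

Order the vertices as 0 < 1 < 2 < 3 < 4. Listing each simplex with vertices in this order, K has dimension 1 with simplices:

  0-simplices (5): [0], [1], [2], [3], [4]
  1-simplices (5): [0,3], [0,4], [1,2], [1,4], [2,3]

so the chain groups are C_0 ≅ Z^5, C_1 ≅ Z^5.

∂_1: C_1 → C_0 is given by ∂[p,q] = [q] − [p].
This gives a 5×5 integer matrix of rank 4; reducing to Smith normal form yields diagonal entries (1,1,1,1).

Reading off H_k = ker ∂_k / im ∂_{k+1}:

  H_0: rank C_0 − rank ∂_1 = 5 − 4 = 1, and the invariant factors of ∂_1 are all 1, so H_0 = Z.
  H_1: rank ker ∂_1 − rank ∂_2 = (5 − 4) − 0 = 1, and there is no ∂_2, so H_1 = Z.

As a check, the Euler characteristic is 5 − 5 = 0, which agrees with 1 − 1 = 0.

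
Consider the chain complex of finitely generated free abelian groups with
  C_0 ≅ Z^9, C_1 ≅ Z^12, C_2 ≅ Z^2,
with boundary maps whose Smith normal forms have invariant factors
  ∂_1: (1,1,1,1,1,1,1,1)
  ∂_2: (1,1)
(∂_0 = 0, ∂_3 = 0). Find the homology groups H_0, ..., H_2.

H_0: b_0 = 9 − 0 − 8 = 1; torsion from ∂_1 factors > 1: none. So H_0 ≅ Z.
H_1: b_1 = 12 − 8 − 2 = 2; torsion from ∂_2 factors > 1: none. So H_1 ≅ Z^2.
H_2: b_2 = 2 − 2 − 0 = 0; torsion from ∂_3 factors > 1: none. So H_2 ≅ 0.

H_0 ≅ Z,  H_1 ≅ Z^2,  H_2 = 0.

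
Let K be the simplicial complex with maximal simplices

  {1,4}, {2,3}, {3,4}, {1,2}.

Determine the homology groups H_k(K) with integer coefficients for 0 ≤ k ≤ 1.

H_0 ≅ Z,  H_1 ≅ Z.

K has 4 vertices, 4 edges.
rank ∂_0 = 0, rank ∂_1 = 3 ⇒ b_0 = 4 − 0 − 3 = 1; all invariant factors of ∂_1 are 1 so no torsion. So H_0 ≅ Z.
rank ∂_1 = 3, rank ∂_2 = 0 ⇒ b_1 = 4 − 3 − 0 = 1. So H_1 ≅ Z.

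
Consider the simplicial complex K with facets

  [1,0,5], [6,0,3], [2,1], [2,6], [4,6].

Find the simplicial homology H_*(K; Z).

H_0 ≅ Z,  H_1 ≅ Z,  H_2 = 0.

We work with the vertex ordering 0 < 1 < 2 < 3 < 4 < 5 < 6. The simplices of K, each written with vertices in increasing order, are:

  0-simplices (7): [0], [1], [2], [3], [4], [5], [6]
  1-simplices (9): [0,1], [0,3], [0,5], [0,6], [1,2], [1,5], [2,6], [3,6], [4,6]
  2-simplices (2): [0,1,5], [0,3,6]

Hence C_0 ≅ Z^7, C_1 ≅ Z^9, C_2 ≅ Z^2.

The boundary map ∂_1: C_1 → C_0 is given by ∂[p,q] = [q] − [p]. For instance
  ∂[0,3] = [3] − [0].
This gives a 7×9 integer matrix of rank 6; reducing to Smith normal form yields diagonal entries (1,1,1,1,1,1).

The boundary map ∂_2: C_2 → C_1 acts by ∂[p,q,r] = [q,r] − [p,r] + [p,q]. For instance
  ∂[0,1,5] = [1,5] − [0,5] + [0,1],
  ∂[0,3,6] = [3,6] − [0,6] + [0,3].
As a 9×2 matrix over Z this has rank 2, with invariant factors (1,1).

Now H_k = ker ∂_k / im ∂_{k+1}, so:

  H_0: rank C_0 − rank ∂_1 = 7 − 6 = 1, and the invariant factors of ∂_1 are all 1, so H_0 = Z.
  H_1: rank ker ∂_1 − rank ∂_2 = (9 − 6) − 2 = 1, and the invariant factors of ∂_2 are all 1, so H_1 = Z.
  H_2: rank ker ∂_2 − rank ∂_3 = (2 − 2) − 0 = 0, and there is no ∂_3, so H_2 = 0.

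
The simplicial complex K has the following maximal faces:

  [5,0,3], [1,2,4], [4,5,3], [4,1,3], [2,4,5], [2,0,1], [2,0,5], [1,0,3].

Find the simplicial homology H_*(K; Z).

Order the vertices as 0 < 1 < 2 < 3 < 4 < 5. Listing each simplex with vertices in this order, K has dimension 2 with simplices:

  0-simplices (6): [0], [1], [2], [3], [4], [5]
  1-simplices (12): [0,1], [0,2], [0,3], [0,5], [1,2], [1,3], [1,4], [2,4], [2,5], [3,4], [3,5], [4,5]
  2-simplices (8): [0,1,2], [0,1,3], [0,2,5], [0,3,5], [1,2,4], [1,3,4], [2,4,5], [3,4,5]

so the chain groups are C_0 ≅ Z^6, C_1 ≅ Z^12, C_2 ≅ Z^8.

∂_1: C_1 → C_0 is given by ∂[p,q] = [q] − [p]. For instance
  ∂[2,5] = [5] − [2].
The 6×12 boundary matrix has rank 5 and Smith normal form diag(1,1,1,1,1).

∂_2: C_2 → C_1 maps a triangle to the signed sum of its edges. For instance
  ∂[1,2,4] = [2,4] − [1,4] + [1,2],
  ∂[2,4,5] = [4,5] − [2,5] + [2,4].
The 12×8 boundary matrix has rank 7 and Smith normal form diag(1,1,1,1,1,1,1).

Reading off H_k = ker ∂_k / im ∂_{k+1}:

  H_0: rank C_0 − rank ∂_1 = 6 − 5 = 1, and the invariant factors of ∂_1 are all 1, so H_0 = Z.
  H_1: rank ker ∂_1 − rank ∂_2 = (12 − 5) − 7 = 0, and the invariant factors of ∂_2 are all 1, so H_1 = 0.
  H_2: rank ker ∂_2 − rank ∂_3 = (8 − 7) − 0 = 1, and there is no ∂_3, so H_2 = Z.

H_0 = Z,  H_1 = 0,  H_2 = Z.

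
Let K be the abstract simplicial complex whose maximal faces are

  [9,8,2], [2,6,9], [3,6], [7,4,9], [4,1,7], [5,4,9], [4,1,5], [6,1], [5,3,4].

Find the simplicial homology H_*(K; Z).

Take the total order 1 < 2 < 3 < 4 < 5 < 6 < 7 < 8 < 9 on the vertex set. Then K (dimension 2) consists of the simplices:

  0-simplices (9): [1], [2], [3], [4], [5], [6], [7], [8], [9]
  1-simplices (17): [1,4], [1,5], [1,6], [1,7], [2,6], [2,8], [2,9], [3,4], [3,5], [3,6], [4,5], [4,7], [4,9], [5,9], [6,9], [7,9], [8,9]
  2-simplices (7): [1,4,5], [1,4,7], [2,6,9], [2,8,9], [3,4,5], [4,5,9], [4,7,9]

Hence C_0 ≅ Z^9, C_1 ≅ Z^17, C_2 ≅ Z^7.

∂_1: C_1 → C_0 sends each edge [p,q] (with p < q) to q − p. For instance
  ∂[1,5] = [5] − [1].
The 9×17 boundary matrix has rank 8 and Smith normal form diag(1,1,1,1,1,1,1,1).

The boundary map ∂_2: C_2 → C_1 sends each 2-simplex [p,q,r] to [q,r] − [p,r] + [p,q]. For instance
  ∂[3,4,5] = [4,5] − [3,5] + [3,4],
  ∂[2,8,9] = [8,9] − [2,9] + [2,8].
As a 17×7 matrix over Z this has rank 7, with invariant factors (1,1,1,1,1,1,1).

From H_k ≅ ker(∂_k) / im(∂_{k+1}) we obtain:

  H_0: rank C_0 − rank ∂_1 = 9 − 8 = 1, and the invariant factors of ∂_1 are all 1, so H_0 ≅ Z.
  H_1: rank ker ∂_1 − rank ∂_2 = (17 − 8) − 7 = 2, and the invariant factors of ∂_2 are all 1, so H_1 ≅ Z^2.
  H_2: rank ker ∂_2 − rank ∂_3 = (7 − 7) − 0 = 0, and there is no ∂_3, so H_2 ≅ 0.

H_0 = Z,  H_1 = Z^2,  H_2 = 0.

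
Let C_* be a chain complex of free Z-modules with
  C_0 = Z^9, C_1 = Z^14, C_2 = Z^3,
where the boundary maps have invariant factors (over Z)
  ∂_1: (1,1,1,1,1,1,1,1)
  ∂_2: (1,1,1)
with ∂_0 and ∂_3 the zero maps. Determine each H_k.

H_0 = Z,  H_1 = Z^3,  H_2 = 0.

H_0: b_0 = 9 − 0 − 8 = 1; torsion from ∂_1 factors > 1: none. So H_0 = Z.
H_1: b_1 = 14 − 8 − 3 = 3; torsion from ∂_2 factors > 1: none. So H_1 = Z^3.
H_2: b_2 = 3 − 3 − 0 = 0; torsion from ∂_3 factors > 1: none. So H_2 = 0.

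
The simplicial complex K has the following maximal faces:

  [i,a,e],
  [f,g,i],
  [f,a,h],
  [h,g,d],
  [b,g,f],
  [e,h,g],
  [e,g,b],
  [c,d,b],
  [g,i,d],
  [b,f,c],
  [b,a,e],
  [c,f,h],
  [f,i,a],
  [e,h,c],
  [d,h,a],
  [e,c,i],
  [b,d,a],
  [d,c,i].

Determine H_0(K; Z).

Take the total order a < b < c < d < e < f < g < h < i on the vertex set. Then K (dimension 2) consists of the simplices:

  0-simplices (9): a, b, c, d, e, f, g, h, i
  1-simplices (27): ab, ad, ae, af, ah, ai, bc, bd, be, bf, bg, cd, ce, cf, ch, ci, dg, dh, di, eg, eh, ei, fg, fh, fi, gh, gi
  2-simplices (18): abd, abe, adh, aei, afh, afi, bcd, bcf, beg, bfg, cdi, ceh, cei, cfh, dgh, dgi, egh, fgi

Hence C_0 ≅ Z^9, C_1 ≅ Z^27, C_2 ≅ Z^18.

∂_1: C_1 → C_0 sends each edge [p,q] (with p < q) to q − p. For instance
  ∂bf = f − b.
The resulting 9×27 matrix has rank 8, and its Smith normal form has invariant factors (1,1,1,1,1,1,1,1).

∂_2: C_2 → C_1 maps a triangle to the signed sum of its edges. For instance
  ∂beg = eg − bg + be,
  ∂afh = fh − ah + af.
The resulting 27×18 matrix has rank 17, and its Smith normal form has invariant factors (1,1,1,1,1,1,1,1,1,1,1,1,1,1,1,1,1).

Computing H_k = (kernel of ∂_k) / (image of ∂_{k+1}):

  H_0: rank C_0 − rank ∂_1 = 9 − 8 = 1, and the invariant factors of ∂_1 are all 1, so H_0 = Z.

H_0 ≅ Z.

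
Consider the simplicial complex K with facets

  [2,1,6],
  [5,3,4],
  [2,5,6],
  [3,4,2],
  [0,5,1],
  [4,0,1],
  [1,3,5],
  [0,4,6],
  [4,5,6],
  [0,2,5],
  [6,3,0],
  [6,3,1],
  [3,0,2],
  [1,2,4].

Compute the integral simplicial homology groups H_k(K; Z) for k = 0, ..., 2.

Take the total order 0 < 1 < 2 < 3 < 4 < 5 < 6 on the vertex set. Then K (dimension 2) consists of the simplices:

  0-simplices (7): [0], [1], [2], [3], [4], [5], [6]
  1-simplices (21): [0,1], [0,2], [0,3], [0,4], [0,5], [0,6], [1,2], [1,3], [1,4], [1,5], [1,6], [2,3], [2,4], [2,5], [2,6], [3,4], [3,5], [3,6], [4,5], [4,6], [5,6]
  2-simplices (14): [0,1,4], [0,1,5], [0,2,3], [0,2,5], [0,3,6], [0,4,6], [1,2,4], [1,2,6], [1,3,5], [1,3,6], [2,3,4], [2,5,6], [3,4,5], [4,5,6]

Hence C_0 ≅ Z^7, C_1 ≅ Z^21, C_2 ≅ Z^14.

∂_1: C_1 → C_0 is given by ∂[p,q] = [q] − [p]. For instance
  ∂[1,2] = [2] − [1].
This gives a 7×21 integer matrix of rank 6; reducing to Smith normal form yields diagonal entries (1,1,1,1,1,1).

The boundary map ∂_2: C_2 → C_1 acts by ∂[p,q,r] = [q,r] − [p,r] + [p,q]. For instance
  ∂[0,2,3] = [2,3] − [0,3] + [0,2],
  ∂[0,4,6] = [4,6] − [0,6] + [0,4].
The 21×14 boundary matrix has rank 13 and Smith normal form diag(1,1,1,1,1,1,1,1,1,1,1,1,1).

Reading off H_k = ker ∂_k / im ∂_{k+1}:

  H_0: rank C_0 − rank ∂_1 = 7 − 6 = 1, and the invariant factors of ∂_1 are all 1, so H_0 = Z.
  H_1: rank ker ∂_1 − rank ∂_2 = (21 − 6) − 13 = 2, and the invariant factors of ∂_2 are all 1, so H_1 = Z^2.
  H_2: rank ker ∂_2 − rank ∂_3 = (14 − 13) − 0 = 1, and there is no ∂_3, so H_2 = Z.

As a check, the Euler characteristic is 7 − 21 + 14 = 0, which agrees with 1 − 2 + 1 = 0.

H_0 ≅ Z,  H_1 ≅ Z^2,  H_2 ≅ Z.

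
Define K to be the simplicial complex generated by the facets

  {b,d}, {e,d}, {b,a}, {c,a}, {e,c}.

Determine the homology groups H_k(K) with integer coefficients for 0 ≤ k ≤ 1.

We work with the vertex ordering a < b < c < d < e. The simplices of K, each written with vertices in increasing order, are:

  0-simplices (5): a, b, c, d, e
  1-simplices (5): ab, ac, bd, ce, de

Hence C_0 ≅ Z^5, C_1 ≅ Z^5.

∂_1: C_1 → C_0 sends each edge [p,q] (with p < q) to q − p. For instance
  ∂ab = b − a.
This gives a 5×5 integer matrix of rank 4; reducing to Smith normal form yields diagonal entries (1,1,1,1).

Computing H_k = (kernel of ∂_k) / (image of ∂_{k+1}):

  H_0: rank C_0 − rank ∂_1 = 5 − 4 = 1, and the invariant factors of ∂_1 are all 1, so H_0 ≅ Z.
  H_1: rank ker ∂_1 − rank ∂_2 = (5 − 4) − 0 = 1, and there is no ∂_2, so H_1 ≅ Z.

H_0 = Z,  H_1 = Z.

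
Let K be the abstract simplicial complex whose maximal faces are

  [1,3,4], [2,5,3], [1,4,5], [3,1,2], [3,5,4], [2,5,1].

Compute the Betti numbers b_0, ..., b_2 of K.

Fix the vertex order 1 < 2 < 3 < 4 < 5 and write every simplex with vertices in increasing order. Then dim K = 2 and the simplices of K are:

  0-simplices (5): [1], [2], [3], [4], [5]
  1-simplices (9): [1,2], [1,3], [1,4], [1,5], [2,3], [2,5], [3,4], [3,5], [4,5]
  2-simplices (6): [1,2,3], [1,2,5], [1,3,4], [1,4,5], [2,3,5], [3,4,5]

giving chain groups C_0 ≅ Z^5, C_1 ≅ Z^9, C_2 ≅ Z^6.

Boundary ∂_1: C_1 → C_0 sends each edge [p,q] (with p < q) to q − p.
The resulting 5×9 matrix has rank 4, and its Smith normal form has invariant factors (1,1,1,1).

Boundary ∂_2: C_2 → C_1 acts by ∂[p,q,r] = [q,r] − [p,r] + [p,q]. For instance
  ∂[2,3,5] = [3,5] − [2,5] + [2,3],
  ∂[3,4,5] = [4,5] − [3,5] + [3,4].
The resulting 9×6 matrix has rank 5, and its Smith normal form has invariant factors (1,1,1,1,1).

From H_k ≅ ker(∂_k) / im(∂_{k+1}) we obtain:

  H_0: rank C_0 − rank ∂_1 = 5 − 4 = 1, and the invariant factors of ∂_1 are all 1, so H_0 ≅ Z.
  H_1: rank ker ∂_1 − rank ∂_2 = (9 − 4) − 5 = 0, and the invariant factors of ∂_2 are all 1, so H_1 ≅ 0.
  H_2: rank ker ∂_2 − rank ∂_3 = (6 − 5) − 0 = 1, and there is no ∂_3, so H_2 ≅ Z.

As a check, the Euler characteristic is 5 − 9 + 6 = 2, which agrees with 1 − 0 + 1 = 2.
(K is a triangulation of the 2-sphere S^2.)

Hence the Betti numbers are b_0 = 1, b_1 = 0, b_2 = 1.

b_0 = 1, b_1 = 0, b_2 = 1.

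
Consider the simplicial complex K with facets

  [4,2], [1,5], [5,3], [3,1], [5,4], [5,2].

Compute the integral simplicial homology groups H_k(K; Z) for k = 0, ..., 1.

H_0 ≅ Z,  H_1 ≅ Z^2.

K has 5 vertices, 6 edges.
rank ∂_0 = 0, rank ∂_1 = 4 ⇒ b_0 = 5 − 0 − 4 = 1; all invariant factors of ∂_1 are 1 so no torsion. So H_0 = Z.
rank ∂_1 = 4, rank ∂_2 = 0 ⇒ b_1 = 6 − 4 − 0 = 2. So H_1 = Z^2.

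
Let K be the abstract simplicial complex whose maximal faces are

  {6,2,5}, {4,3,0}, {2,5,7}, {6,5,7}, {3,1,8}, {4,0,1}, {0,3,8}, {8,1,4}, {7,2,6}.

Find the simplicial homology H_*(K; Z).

H_0 ≅ Z^2,  H_1 ≅ Z,  H_2 ≅ Z.

Fix the vertex order 0 < 1 < 2 < 3 < 4 < 5 < 6 < 7 < 8 and write every simplex with vertices in increasing order. Then dim K = 2 and the simplices of K are:

  0-simplices (9): [0], [1], [2], [3], [4], [5], [6], [7], [8]
  1-simplices (16): [0,1], [0,3], [0,4], [0,8], [1,3], [1,4], [1,8], [2,5], [2,6], [2,7], [3,4], [3,8], [4,8], [5,6], [5,7], [6,7]
  2-simplices (9): [0,1,4], [0,3,4], [0,3,8], [1,3,8], [1,4,8], [2,5,6], [2,5,7], [2,6,7], [5,6,7]

Hence C_0 ≅ Z^9, C_1 ≅ Z^16, C_2 ≅ Z^9.

∂_1: C_1 → C_0 sends each edge [p,q] (with p < q) to q − p.
The 9×16 boundary matrix has rank 7 and Smith normal form diag(1,1,1,1,1,1,1).

∂_2: C_2 → C_1 sends each 2-simplex [p,q,r] to [q,r] − [p,r] + [p,q]. For instance
  ∂[1,3,8] = [3,8] − [1,8] + [1,3],
  ∂[0,1,4] = [1,4] − [0,4] + [0,1].
This gives a 16×9 integer matrix of rank 8; reducing to Smith normal form yields diagonal entries (1,1,1,1,1,1,1,1).

Reading off H_k = ker ∂_k / im ∂_{k+1}:

  H_0: rank C_0 − rank ∂_1 = 9 − 7 = 2, and the invariant factors of ∂_1 are all 1, so H_0 = Z^2.
  H_1: rank ker ∂_1 − rank ∂_2 = (16 − 7) − 8 = 1, and the invariant factors of ∂_2 are all 1, so H_1 = Z.
  H_2: rank ker ∂_2 − rank ∂_3 = (9 − 8) − 0 = 1, and there is no ∂_3, so H_2 = Z.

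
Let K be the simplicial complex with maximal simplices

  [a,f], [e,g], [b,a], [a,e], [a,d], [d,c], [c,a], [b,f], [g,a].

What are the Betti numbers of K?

Take the total order a < b < c < d < e < f < g on the vertex set. Then K (dimension 1) consists of the simplices:

  0-simplices (7): a, b, c, d, e, f, g
  1-simplices (9): ab, ac, ad, ae, af, ag, bf, cd, eg

so the chain groups are C_0 ≅ Z^7, C_1 ≅ Z^9.

∂_1: C_1 → C_0 is given by ∂[p,q] = [q] − [p]. For instance
  ∂ac = c − a.
As a 7×9 matrix over Z this has rank 6, with invariant factors (1,1,1,1,1,1).

From H_k ≅ ker(∂_k) / im(∂_{k+1}) we obtain:

  H_0: rank C_0 − rank ∂_1 = 7 − 6 = 1, and the invariant factors of ∂_1 are all 1, so H_0 = Z.
  H_1: rank ker ∂_1 − rank ∂_2 = (9 − 6) − 0 = 3, and there is no ∂_2, so H_1 = Z^3.

As a check, the Euler characteristic is 7 − 9 = -2, which agrees with 1 − 3 = -2.

Hence the Betti numbers are b_0 = 1, b_1 = 3.

b_0 = 1, b_1 = 3.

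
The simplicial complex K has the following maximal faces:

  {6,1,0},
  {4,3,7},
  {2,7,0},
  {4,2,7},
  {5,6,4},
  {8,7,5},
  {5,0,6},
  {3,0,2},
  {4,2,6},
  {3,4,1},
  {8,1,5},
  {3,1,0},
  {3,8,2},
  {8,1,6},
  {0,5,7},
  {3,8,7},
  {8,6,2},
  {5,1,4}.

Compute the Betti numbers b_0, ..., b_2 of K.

b_0 = 1, b_1 = 1, b_2 = 0.

Fix the vertex order 0 < 1 < 2 < 3 < 4 < 5 < 6 < 7 < 8 and write every simplex with vertices in increasing order. Then dim K = 2 and the simplices of K are:

  0-simplices (9): [0], [1], [2], [3], [4], [5], [6], [7], [8]
  1-simplices (27): (27 of them)
  2-simplices (18): [0,1,3], [0,1,6], [0,2,3], [0,2,7], [0,5,6], [0,5,7], [1,3,4], [1,4,5], [1,5,8], [1,6,8], [2,3,8], [2,4,6], [2,4,7], [2,6,8], [3,4,7], [3,7,8], [4,5,6], [5,7,8]

so the chain groups are C_0 ≅ Z^9, C_1 ≅ Z^27, C_2 ≅ Z^18.

Boundary ∂_1: C_1 → C_0 maps an edge to its endpoints' difference, ∂[p,q] = q − p.
This gives a 9×27 integer matrix of rank 8; reducing to Smith normal form yields diagonal entries (1,1,1,1,1,1,1,1).

Boundary ∂_2: C_2 → C_1 maps a triangle to the signed sum of its edges. For instance
  ∂[0,2,3] = [2,3] − [0,3] + [0,2],
  ∂[2,4,6] = [4,6] − [2,6] + [2,4].
The resulting 27×18 matrix has rank 18, and its Smith normal form has invariant factors (1,1,1,1,1,1,1,1,1,1,1,1,1,1,1,1,1,2).

From H_k ≅ ker(∂_k) / im(∂_{k+1}) we obtain:

  H_0: rank C_0 − rank ∂_1 = 9 − 8 = 1, and the invariant factors of ∂_1 are all 1, so H_0 = Z.
  H_1: rank ker ∂_1 − rank ∂_2 = (27 − 8) − 18 = 1, and ∂_2 has invariant factor 2 > 1, so H_1 = Z ⊕ Z_2.
  H_2: rank ker ∂_2 − rank ∂_3 = (18 − 18) − 0 = 0, and there is no ∂_3, so H_2 = 0.

Hence the Betti numbers are b_0 = 1, b_1 = 1, b_2 = 0.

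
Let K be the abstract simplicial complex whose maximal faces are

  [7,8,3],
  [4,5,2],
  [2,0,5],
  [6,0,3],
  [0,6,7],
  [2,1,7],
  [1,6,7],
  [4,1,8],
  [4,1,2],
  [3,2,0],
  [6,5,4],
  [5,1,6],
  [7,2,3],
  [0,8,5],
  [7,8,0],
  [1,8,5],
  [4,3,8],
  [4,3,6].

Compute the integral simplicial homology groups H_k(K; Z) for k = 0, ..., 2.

Order the vertices as 0 < 1 < 2 < 3 < 4 < 5 < 6 < 7 < 8. Listing each simplex with vertices in this order, K has dimension 2 with simplices:

  0-simplices (9): [0], [1], [2], [3], [4], [5], [6], [7], [8]
  1-simplices (27): (27 of them)
  2-simplices (18): [0,2,3], [0,2,5], [0,3,6], [0,5,8], [0,6,7], [0,7,8], [1,2,4], [1,2,7], [1,4,8], [1,5,6], [1,5,8], [1,6,7], [2,3,7], [2,4,5], [3,4,6], [3,4,8], [3,7,8], [4,5,6]

giving chain groups C_0 ≅ Z^9, C_1 ≅ Z^27, C_2 ≅ Z^18.

Boundary ∂_1: C_1 → C_0 sends each edge [p,q] (with p < q) to q − p. For instance
  ∂[0,7] = [7] − [0].
As a 9×27 matrix over Z this has rank 8, with invariant factors (1,1,1,1,1,1,1,1).

The boundary map ∂_2: C_2 → C_1 sends each 2-simplex [p,q,r] to [q,r] − [p,r] + [p,q]. For instance
  ∂[4,5,6] = [5,6] − [4,6] + [4,5],
  ∂[3,7,8] = [7,8] − [3,8] + [3,7].
The 27×18 boundary matrix has rank 18 and Smith normal form diag(1,1,1,1,1,1,1,1,1,1,1,1,1,1,1,1,1,2).

Reading off H_k = ker ∂_k / im ∂_{k+1}:

  H_0: rank C_0 − rank ∂_1 = 9 − 8 = 1, and the invariant factors of ∂_1 are all 1, so H_0 = Z.
  H_1: rank ker ∂_1 − rank ∂_2 = (27 − 8) − 18 = 1, and ∂_2 has invariant factor 2 > 1, so H_1 = Z ⊕ Z/2.
  H_2: rank ker ∂_2 − rank ∂_3 = (18 − 18) − 0 = 0, and there is no ∂_3, so H_2 = 0.

H_0 = Z,  H_1 = Z ⊕ Z/2,  H_2 = 0.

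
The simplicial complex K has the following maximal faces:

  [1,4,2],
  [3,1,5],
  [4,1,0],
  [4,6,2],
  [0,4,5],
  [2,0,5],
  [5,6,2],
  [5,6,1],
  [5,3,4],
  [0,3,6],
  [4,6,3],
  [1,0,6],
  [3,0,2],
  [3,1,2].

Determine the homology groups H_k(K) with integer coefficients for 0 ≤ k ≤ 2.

Fix the vertex order 0 < 1 < 2 < 3 < 4 < 5 < 6 and write every simplex with vertices in increasing order. Then dim K = 2 and the simplices of K are:

  0-simplices (7): [0], [1], [2], [3], [4], [5], [6]
  1-simplices (21): [0,1], [0,2], [0,3], [0,4], [0,5], [0,6], [1,2], [1,3], [1,4], [1,5], [1,6], [2,3], [2,4], [2,5], [2,6], [3,4], [3,5], [3,6], [4,5], [4,6], [5,6]
  2-simplices (14): [0,1,4], [0,1,6], [0,2,3], [0,2,5], [0,3,6], [0,4,5], [1,2,3], [1,2,4], [1,3,5], [1,5,6], [2,4,6], [2,5,6], [3,4,5], [3,4,6]

Hence C_0 ≅ Z^7, C_1 ≅ Z^21, C_2 ≅ Z^14.

∂_1: C_1 → C_0 is given by ∂[p,q] = [q] − [p]. For instance
  ∂[2,5] = [5] − [2].
This gives a 7×21 integer matrix of rank 6; reducing to Smith normal form yields diagonal entries (1,1,1,1,1,1).

Boundary ∂_2: C_2 → C_1 sends each 2-simplex [p,q,r] to [q,r] − [p,r] + [p,q]. For instance
  ∂[0,2,5] = [2,5] − [0,5] + [0,2],
  ∂[2,4,6] = [4,6] − [2,6] + [2,4].
The resulting 21×14 matrix has rank 13, and its Smith normal form has invariant factors (1,1,1,1,1,1,1,1,1,1,1,1,1).

Computing H_k = (kernel of ∂_k) / (image of ∂_{k+1}):

  H_0: rank C_0 − rank ∂_1 = 7 − 6 = 1, and the invariant factors of ∂_1 are all 1, so H_0 ≅ Z.
  H_1: rank ker ∂_1 − rank ∂_2 = (21 − 6) − 13 = 2, and the invariant factors of ∂_2 are all 1, so H_1 ≅ Z^2.
  H_2: rank ker ∂_2 − rank ∂_3 = (14 − 13) − 0 = 1, and there is no ∂_3, so H_2 ≅ Z.

As a check, the Euler characteristic is 7 − 21 + 14 = 0, which agrees with 1 − 2 + 1 = 0.

H_0 ≅ Z,  H_1 ≅ Z^2,  H_2 ≅ Z.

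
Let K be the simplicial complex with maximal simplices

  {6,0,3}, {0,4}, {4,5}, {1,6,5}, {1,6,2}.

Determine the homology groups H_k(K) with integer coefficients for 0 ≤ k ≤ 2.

We work with the vertex ordering 0 < 1 < 2 < 3 < 4 < 5 < 6. The simplices of K, each written with vertices in increasing order, are:

  0-simplices (7): [0], [1], [2], [3], [4], [5], [6]
  1-simplices (10): [0,3], [0,4], [0,6], [1,2], [1,5], [1,6], [2,6], [3,6], [4,5], [5,6]
  2-simplices (3): [0,3,6], [1,2,6], [1,5,6]

so the chain groups are C_0 ≅ Z^7, C_1 ≅ Z^10, C_2 ≅ Z^3.

∂_1: C_1 → C_0 is given by ∂[p,q] = [q] − [p].
This gives a 7×10 integer matrix of rank 6; reducing to Smith normal form yields diagonal entries (1,1,1,1,1,1).

Boundary ∂_2: C_2 → C_1 maps a triangle to the signed sum of its edges. For instance
  ∂[0,3,6] = [3,6] − [0,6] + [0,3],
  ∂[1,2,6] = [2,6] − [1,6] + [1,2].
The 10×3 boundary matrix has rank 3 and Smith normal form diag(1,1,1).

Computing H_k = (kernel of ∂_k) / (image of ∂_{k+1}):

  H_0: rank C_0 − rank ∂_1 = 7 − 6 = 1, and the invariant factors of ∂_1 are all 1, so H_0 = Z.
  H_1: rank ker ∂_1 − rank ∂_2 = (10 − 6) − 3 = 1, and the invariant factors of ∂_2 are all 1, so H_1 = Z.
  H_2: rank ker ∂_2 − rank ∂_3 = (3 − 3) − 0 = 0, and there is no ∂_3, so H_2 = 0.

H_0 = Z,  H_1 = Z,  H_2 = 0.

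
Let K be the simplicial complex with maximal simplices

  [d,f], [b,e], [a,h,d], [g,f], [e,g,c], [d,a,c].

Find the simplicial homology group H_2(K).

H_2 = 0.

Take the total order a < b < c < d < e < f < g < h on the vertex set. Then K (dimension 2) consists of the simplices:

  0-simplices (8): a, b, c, d, e, f, g, h
  1-simplices (11): ac, ad, ah, be, cd, ce, cg, df, dh, eg, fg
  2-simplices (3): acd, adh, ceg

giving chain groups C_0 ≅ Z^8, C_1 ≅ Z^11, C_2 ≅ Z^3.

Boundary ∂_1: C_1 → C_0 maps an edge to its endpoints' difference, ∂[p,q] = q − p. For instance
  ∂fg = g − f.
The resulting 8×11 matrix has rank 7, and its Smith normal form has invariant factors (1,1,1,1,1,1,1).

∂_2: C_2 → C_1 acts by ∂[p,q,r] = [q,r] − [p,r] + [p,q]. For instance
  ∂acd = cd − ad + ac,
  ∂ceg = eg − cg + ce.
As a 11×3 matrix over Z this has rank 3, with invariant factors (1,1,1).

Reading off H_k = ker ∂_k / im ∂_{k+1}:

  H_2: rank ker ∂_2 − rank ∂_3 = (3 − 3) − 0 = 0, and there is no ∂_3, so H_2 ≅ 0.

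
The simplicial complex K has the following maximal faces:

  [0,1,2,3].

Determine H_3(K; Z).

H_3 = 0.

We work with the vertex ordering 0 < 1 < 2 < 3. The simplices of K, each written with vertices in increasing order, are:

  0-simplices (4): [0], [1], [2], [3]
  1-simplices (6): [0,1], [0,2], [0,3], [1,2], [1,3], [2,3]
  2-simplices (4): [0,1,2], [0,1,3], [0,2,3], [1,2,3]
  3-simplices (1): [0,1,2,3]

giving chain groups C_0 ≅ Z^4, C_1 ≅ Z^6, C_2 ≅ Z^4, C_3 ≅ Z^1.

The boundary map ∂_1: C_1 → C_0 maps an edge to its endpoints' difference, ∂[p,q] = q − p. For instance
  ∂[2,3] = [3] − [2].
The 4×6 boundary matrix has rank 3 and Smith normal form diag(1,1,1).

The boundary map ∂_2: C_2 → C_1 maps a triangle to the signed sum of its edges. For instance
  ∂[0,2,3] = [2,3] − [0,3] + [0,2],
  ∂[0,1,2] = [1,2] − [0,2] + [0,1].
This gives a 6×4 integer matrix of rank 3; reducing to Smith normal form yields diagonal entries (1,1,1).

Boundary ∂_3: C_3 → C_2 sends each 3-simplex σ to the alternating sum Σ_i (−1)^i (σ with its i-th vertex removed). For instance
  ∂[0,1,2,3] = [1,2,3] − [0,2,3] + [0,1,3] − [0,1,2].
As a 4×1 matrix over Z this has rank 1, with invariant factors (1).

From H_k ≅ ker(∂_k) / im(∂_{k+1}) we obtain:

  H_3: rank ker ∂_3 − rank ∂_4 = (1 − 1) − 0 = 0, and there is no ∂_4, so H_3 = 0.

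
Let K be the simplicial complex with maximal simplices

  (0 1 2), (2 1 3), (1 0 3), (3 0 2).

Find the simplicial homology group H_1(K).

H_1 = 0.

Order the vertices as 0 < 1 < 2 < 3. Listing each simplex with vertices in this order, K has dimension 2 with simplices:

  0-simplices (4): [0], [1], [2], [3]
  1-simplices (6): [0,1], [0,2], [0,3], [1,2], [1,3], [2,3]
  2-simplices (4): [0,1,2], [0,1,3], [0,2,3], [1,2,3]

Hence C_0 ≅ Z^4, C_1 ≅ Z^6, C_2 ≅ Z^4.

∂_1: C_1 → C_0 is given by ∂[p,q] = [q] − [p].
As a 4×6 matrix over Z this has rank 3, with invariant factors (1,1,1).

The boundary map ∂_2: C_2 → C_1 maps a triangle to the signed sum of its edges. For instance
  ∂[0,1,3] = [1,3] − [0,3] + [0,1],
  ∂[1,2,3] = [2,3] − [1,3] + [1,2].
The 6×4 boundary matrix has rank 3 and Smith normal form diag(1,1,1).

From H_k ≅ ker(∂_k) / im(∂_{k+1}) we obtain:

  H_1: rank ker ∂_1 − rank ∂_2 = (6 − 3) − 3 = 0, and the invariant factors of ∂_2 are all 1, so H_1 ≅ 0.

(K is a triangulation of the 2-sphere S^2.)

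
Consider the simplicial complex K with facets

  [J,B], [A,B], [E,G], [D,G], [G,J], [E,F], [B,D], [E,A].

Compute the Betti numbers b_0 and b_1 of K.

b_0 = 1, b_1 = 2.

Order the vertices as A < B < D < E < F < G < J. Listing each simplex with vertices in this order, K has dimension 1 with simplices:

  0-simplices (7): A, B, D, E, F, G, J
  1-simplices (8): AB, AE, BD, BJ, DG, EF, EG, GJ

Hence C_0 ≅ Z^7, C_1 ≅ Z^8.

∂_1: C_1 → C_0 sends each edge [p,q] (with p < q) to q − p. For instance
  ∂AB = B − A.
The resulting 7×8 matrix has rank 6, and its Smith normal form has invariant factors (1,1,1,1,1,1).

Computing H_k = (kernel of ∂_k) / (image of ∂_{k+1}):

  H_0: rank C_0 − rank ∂_1 = 7 − 6 = 1, and the invariant factors of ∂_1 are all 1, so H_0 = Z.
  H_1: rank ker ∂_1 − rank ∂_2 = (8 − 6) − 0 = 2, and there is no ∂_2, so H_1 = Z^2.

As a check, the Euler characteristic is 7 − 8 = -1, which agrees with 1 − 2 = -1.

Hence the Betti numbers are b_0 = 1, b_1 = 2.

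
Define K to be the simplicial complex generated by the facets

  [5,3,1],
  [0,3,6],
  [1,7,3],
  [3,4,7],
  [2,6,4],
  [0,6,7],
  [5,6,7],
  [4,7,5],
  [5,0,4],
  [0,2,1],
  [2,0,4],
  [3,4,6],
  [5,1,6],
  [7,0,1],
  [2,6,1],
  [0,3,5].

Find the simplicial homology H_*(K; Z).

H_0 ≅ Z,  H_1 ≅ Z^2,  H_2 ≅ Z.

Fix the vertex order 0 < 1 < 2 < 3 < 4 < 5 < 6 < 7 and write every simplex with vertices in increasing order. Then dim K = 2 and the simplices of K are:

  0-simplices (8): [0], [1], [2], [3], [4], [5], [6], [7]
  1-simplices (24): (24 of them)
  2-simplices (16): [0,1,2], [0,1,7], [0,2,4], [0,3,5], [0,3,6], [0,4,5], [0,6,7], [1,2,6], [1,3,5], [1,3,7], [1,5,6], [2,4,6], [3,4,6], [3,4,7], [4,5,7], [5,6,7]

so the chain groups are C_0 ≅ Z^8, C_1 ≅ Z^24, C_2 ≅ Z^16.

Boundary ∂_1: C_1 → C_0 is given by ∂[p,q] = [q] − [p].
This gives a 8×24 integer matrix of rank 7; reducing to Smith normal form yields diagonal entries (1,1,1,1,1,1,1).

The boundary map ∂_2: C_2 → C_1 sends each 2-simplex [p,q,r] to [q,r] − [p,r] + [p,q]. For instance
  ∂[0,4,5] = [4,5] − [0,5] + [0,4],
  ∂[1,3,7] = [3,7] − [1,7] + [1,3].
As a 24×16 matrix over Z this has rank 15, with invariant factors (1,1,1,1,1,1,1,1,1,1,1,1,1,1,1).

Computing H_k = (kernel of ∂_k) / (image of ∂_{k+1}):

  H_0: rank C_0 − rank ∂_1 = 8 − 7 = 1, and the invariant factors of ∂_1 are all 1, so H_0 ≅ Z.
  H_1: rank ker ∂_1 − rank ∂_2 = (24 − 7) − 15 = 2, and the invariant factors of ∂_2 are all 1, so H_1 ≅ Z^2.
  H_2: rank ker ∂_2 − rank ∂_3 = (16 − 15) − 0 = 1, and there is no ∂_3, so H_2 ≅ Z.

(K is a triangulation of the torus T^2.)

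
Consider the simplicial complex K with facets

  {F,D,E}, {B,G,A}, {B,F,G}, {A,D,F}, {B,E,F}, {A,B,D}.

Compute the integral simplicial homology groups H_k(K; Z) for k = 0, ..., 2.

H_0 = Z,  H_1 = Z,  H_2 = 0.

Take the total order A < B < D < E < F < G on the vertex set. Then K (dimension 2) consists of the simplices:

  0-simplices (6): A, B, D, E, F, G
  1-simplices (12): AB, AD, AF, AG, BD, BE, BF, BG, DE, DF, EF, FG
  2-simplices (6): ABD, ABG, ADF, BEF, BFG, DEF

so the chain groups are C_0 ≅ Z^6, C_1 ≅ Z^12, C_2 ≅ Z^6.

∂_1: C_1 → C_0 sends each edge [p,q] (with p < q) to q − p. For instance
  ∂BG = G − B.
As a 6×12 matrix over Z this has rank 5, with invariant factors (1,1,1,1,1).

Boundary ∂_2: C_2 → C_1 acts by ∂[p,q,r] = [q,r] − [p,r] + [p,q]. For instance
  ∂BFG = FG − BG + BF,
  ∂DEF = EF − DF + DE.
As a 12×6 matrix over Z this has rank 6, with invariant factors (1,1,1,1,1,1).

Computing H_k = (kernel of ∂_k) / (image of ∂_{k+1}):

  H_0: rank C_0 − rank ∂_1 = 6 − 5 = 1, and the invariant factors of ∂_1 are all 1, so H_0 ≅ Z.
  H_1: rank ker ∂_1 − rank ∂_2 = (12 − 5) − 6 = 1, and the invariant factors of ∂_2 are all 1, so H_1 ≅ Z.
  H_2: rank ker ∂_2 − rank ∂_3 = (6 − 6) − 0 = 0, and there is no ∂_3, so H_2 ≅ 0.

As a check, the Euler characteristic is 6 − 12 + 6 = 0, which agrees with 1 − 1 + 0 = 0.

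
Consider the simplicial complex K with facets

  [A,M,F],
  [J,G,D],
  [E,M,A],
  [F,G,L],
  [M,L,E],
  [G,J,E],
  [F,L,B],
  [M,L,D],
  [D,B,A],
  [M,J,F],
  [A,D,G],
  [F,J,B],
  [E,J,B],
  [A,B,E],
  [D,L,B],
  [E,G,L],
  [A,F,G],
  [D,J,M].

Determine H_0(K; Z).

We work with the vertex ordering A < B < D < E < F < G < J < L < M. The simplices of K, each written with vertices in increasing order, are:

  0-simplices (9): A, B, D, E, F, G, J, L, M
  1-simplices (27): AB, AD, AE, AF, AG, AM, BD, BE, BF, BJ, BL, DG, DJ, DL, DM, EG, EJ, EL, EM, FG, FJ, FL, FM, GJ, GL, JM, LM
  2-simplices (18): ABD, ABE, ADG, AEM, AFG, AFM, BDL, BEJ, BFJ, BFL, DGJ, DJM, DLM, EGJ, EGL, ELM, FGL, FJM

so the chain groups are C_0 ≅ Z^9, C_1 ≅ Z^27, C_2 ≅ Z^18.

Boundary ∂_1: C_1 → C_0 is given by ∂[p,q] = [q] − [p]. For instance
  ∂GJ = J − G.
As a 9×27 matrix over Z this has rank 8, with invariant factors (1,1,1,1,1,1,1,1).

The boundary map ∂_2: C_2 → C_1 maps a triangle to the signed sum of its edges. For instance
  ∂DLM = LM − DM + DL,
  ∂FJM = JM − FM + FJ.
The resulting 27×18 matrix has rank 17, and its Smith normal form has invariant factors (1,1,1,1,1,1,1,1,1,1,1,1,1,1,1,1,1).

Now H_k = ker ∂_k / im ∂_{k+1}, so:

  H_0: rank C_0 − rank ∂_1 = 9 − 8 = 1, and the invariant factors of ∂_1 are all 1, so H_0 ≅ Z.

H_0 ≅ Z.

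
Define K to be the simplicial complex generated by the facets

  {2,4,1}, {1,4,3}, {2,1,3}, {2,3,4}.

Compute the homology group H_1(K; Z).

Take the total order 1 < 2 < 3 < 4 on the vertex set. Then K (dimension 2) consists of the simplices:

  0-simplices (4): [1], [2], [3], [4]
  1-simplices (6): [1,2], [1,3], [1,4], [2,3], [2,4], [3,4]
  2-simplices (4): [1,2,3], [1,2,4], [1,3,4], [2,3,4]

Hence C_0 ≅ Z^4, C_1 ≅ Z^6, C_2 ≅ Z^4.

Boundary ∂_1: C_1 → C_0 maps an edge to its endpoints' difference, ∂[p,q] = q − p.
The resulting 4×6 matrix has rank 3, and its Smith normal form has invariant factors (1,1,1).

∂_2: C_2 → C_1 maps a triangle to the signed sum of its edges. For instance
  ∂[1,2,3] = [2,3] − [1,3] + [1,2],
  ∂[1,2,4] = [2,4] − [1,4] + [1,2].
The 6×4 boundary matrix has rank 3 and Smith normal form diag(1,1,1).

Reading off H_k = ker ∂_k / im ∂_{k+1}:

  H_1: rank ker ∂_1 − rank ∂_2 = (6 − 3) − 3 = 0, and the invariant factors of ∂_2 are all 1, so H_1 ≅ 0.

H_1 = 0.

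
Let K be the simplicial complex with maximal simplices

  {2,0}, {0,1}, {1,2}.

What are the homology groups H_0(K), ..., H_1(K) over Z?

H_0 ≅ Z,  H_1 ≅ Z.

Fix the vertex order 0 < 1 < 2 and write every simplex with vertices in increasing order. Then dim K = 1 and the simplices of K are:

  0-simplices (3): [0], [1], [2]
  1-simplices (3): [0,1], [0,2], [1,2]

giving chain groups C_0 ≅ Z^3, C_1 ≅ Z^3.

Boundary ∂_1: C_1 → C_0 maps an edge to its endpoints' difference, ∂[p,q] = q − p. For instance
  ∂[0,2] = [2] − [0].
The 3×3 boundary matrix has rank 2 and Smith normal form diag(1,1).

Now H_k = ker ∂_k / im ∂_{k+1}, so:

  H_0: rank C_0 − rank ∂_1 = 3 − 2 = 1, and the invariant factors of ∂_1 are all 1, so H_0 = Z.
  H_1: rank ker ∂_1 − rank ∂_2 = (3 − 2) − 0 = 1, and there is no ∂_2, so H_1 = Z.

As a check, the Euler characteristic is 3 − 3 = 0, which agrees with 1 − 1 = 0.
(K is a triangulation of the circle S^1.)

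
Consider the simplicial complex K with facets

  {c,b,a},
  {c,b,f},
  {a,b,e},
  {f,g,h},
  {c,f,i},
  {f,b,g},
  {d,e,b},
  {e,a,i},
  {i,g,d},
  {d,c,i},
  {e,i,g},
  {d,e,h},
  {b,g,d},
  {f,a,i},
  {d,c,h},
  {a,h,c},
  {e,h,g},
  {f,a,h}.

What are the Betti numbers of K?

b_0 = 1, b_1 = 1, b_2 = 0.

K has 9 vertices, 27 edges, 18 triangles.
rank ∂_0 = 0, rank ∂_1 = 8 ⇒ b_0 = 9 − 0 − 8 = 1; all invariant factors of ∂_1 are 1 so no torsion. So H_0 ≅ Z.
rank ∂_1 = 8, rank ∂_2 = 18 ⇒ b_1 = 27 − 8 − 18 = 1; ∂_2 has invariant factor(s) [2] giving torsion. So H_1 ≅ Z ⊕ Z/2Z.
rank ∂_2 = 18, rank ∂_3 = 0 ⇒ b_2 = 18 − 18 − 0 = 0. So H_2 ≅ 0.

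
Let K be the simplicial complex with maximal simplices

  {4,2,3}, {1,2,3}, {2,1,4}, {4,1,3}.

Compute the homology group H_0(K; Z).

H_0 ≅ Z.

K has 4 vertices, 6 edges, 4 triangles.
rank ∂_0 = 0, rank ∂_1 = 3 ⇒ b_0 = 4 − 0 − 3 = 1; all invariant factors of ∂_1 are 1 so no torsion. So H_0 = Z.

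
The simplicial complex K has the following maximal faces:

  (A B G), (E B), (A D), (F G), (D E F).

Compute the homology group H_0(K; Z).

H_0 = Z.

Take the total order A < B < D < E < F < G on the vertex set. Then K (dimension 2) consists of the simplices:

  0-simplices (6): A, B, D, E, F, G
  1-simplices (9): AB, AD, AG, BE, BG, DE, DF, EF, FG
  2-simplices (2): ABG, DEF

Hence C_0 ≅ Z^6, C_1 ≅ Z^9, C_2 ≅ Z^2.

Boundary ∂_1: C_1 → C_0 sends each edge [p,q] (with p < q) to q − p. For instance
  ∂BG = G − B.
As a 6×9 matrix over Z this has rank 5, with invariant factors (1,1,1,1,1).

The boundary map ∂_2: C_2 → C_1 sends each 2-simplex [p,q,r] to [q,r] − [p,r] + [p,q]. For instance
  ∂DEF = EF − DF + DE,
  ∂ABG = BG − AG + AB.
The 9×2 boundary matrix has rank 2 and Smith normal form diag(1,1).

Computing H_k = (kernel of ∂_k) / (image of ∂_{k+1}):

  H_0: rank C_0 − rank ∂_1 = 6 − 5 = 1, and the invariant factors of ∂_1 are all 1, so H_0 = Z.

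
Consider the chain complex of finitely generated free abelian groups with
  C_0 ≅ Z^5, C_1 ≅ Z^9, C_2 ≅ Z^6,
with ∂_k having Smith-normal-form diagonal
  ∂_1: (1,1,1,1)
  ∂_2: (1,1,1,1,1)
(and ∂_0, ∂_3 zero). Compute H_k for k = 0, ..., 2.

H_0 ≅ Z,  H_1 = 0,  H_2 ≅ Z.

H_0: b_0 = 5 − 0 − 4 = 1; torsion from ∂_1 factors > 1: none. So H_0 ≅ Z.
H_1: b_1 = 9 − 4 − 5 = 0; torsion from ∂_2 factors > 1: none. So H_1 ≅ 0.
H_2: b_2 = 6 − 5 − 0 = 1; torsion from ∂_3 factors > 1: none. So H_2 ≅ Z.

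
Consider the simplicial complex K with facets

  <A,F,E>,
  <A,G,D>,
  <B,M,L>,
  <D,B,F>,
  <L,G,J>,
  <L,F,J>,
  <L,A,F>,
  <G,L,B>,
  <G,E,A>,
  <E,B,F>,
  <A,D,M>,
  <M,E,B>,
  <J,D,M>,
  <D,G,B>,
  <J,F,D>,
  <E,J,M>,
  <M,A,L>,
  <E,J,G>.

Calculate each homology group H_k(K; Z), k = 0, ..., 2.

Take the total order A < B < D < E < F < G < J < L < M on the vertex set. Then K (dimension 2) consists of the simplices:

  0-simplices (9): A, B, D, E, F, G, J, L, M
  1-simplices (27): AD, AE, AF, AG, AL, AM, BD, BE, BF, BG, BL, BM, DF, DG, DJ, DM, EF, EG, EJ, EM, FJ, FL, GJ, GL, JL, JM, LM
  2-simplices (18): ADG, ADM, AEF, AEG, AFL, ALM, BDF, BDG, BEF, BEM, BGL, BLM, DFJ, DJM, EGJ, EJM, FJL, GJL

so the chain groups are C_0 ≅ Z^9, C_1 ≅ Z^27, C_2 ≅ Z^18.

The boundary map ∂_1: C_1 → C_0 sends each edge [p,q] (with p < q) to q − p. For instance
  ∂EF = F − E.
The resulting 9×27 matrix has rank 8, and its Smith normal form has invariant factors (1,1,1,1,1,1,1,1).

The boundary map ∂_2: C_2 → C_1 maps a triangle to the signed sum of its edges. For instance
  ∂BEF = EF − BF + BE,
  ∂ALM = LM − AM + AL.
The 27×18 boundary matrix has rank 17 and Smith normal form diag(1,1,1,1,1,1,1,1,1,1,1,1,1,1,1,1,1).

Now H_k = ker ∂_k / im ∂_{k+1}, so:

  H_0: rank C_0 − rank ∂_1 = 9 − 8 = 1, and the invariant factors of ∂_1 are all 1, so H_0 ≅ Z.
  H_1: rank ker ∂_1 − rank ∂_2 = (27 − 8) − 17 = 2, and the invariant factors of ∂_2 are all 1, so H_1 ≅ Z^2.
  H_2: rank ker ∂_2 − rank ∂_3 = (18 − 17) − 0 = 1, and there is no ∂_3, so H_2 ≅ Z.

H_0 ≅ Z,  H_1 ≅ Z^2,  H_2 ≅ Z.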